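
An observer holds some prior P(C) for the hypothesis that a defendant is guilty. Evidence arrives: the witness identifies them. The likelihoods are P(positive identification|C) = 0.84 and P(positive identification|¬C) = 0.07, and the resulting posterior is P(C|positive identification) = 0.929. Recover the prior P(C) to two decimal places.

Bayes' rule in odds form gives O(C|E) = O(C)·[P(E|C)/P(E|¬C)], hence O(C) = O(C|E)/LR.
Posterior odds = 0.929/(1−0.929) = 13.0845. LR = 0.84/0.07 = 12.0000.
Prior odds = 13.0845/12.0000 = 1.0904, so P(C) = 1.0904/(1+1.0904) ≈ 0.52.

P(C) = 0.52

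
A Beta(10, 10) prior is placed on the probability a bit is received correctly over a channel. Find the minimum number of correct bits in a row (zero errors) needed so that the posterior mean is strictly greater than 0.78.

k = 26

After k correct bits and 0 errors the posterior is Beta(10+k, 10), with mean (10+k)/(10+10+k).
Set (10+k)/(20+k) > 0.78 and solve: k > (0.78·20 − 10)/(1 − 0.78) = 25.455.
The smallest integer exceeding 25.455 is 26.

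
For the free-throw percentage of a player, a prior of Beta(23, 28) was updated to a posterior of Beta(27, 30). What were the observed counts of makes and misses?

4 makes and 2 misses

Under Beta–binomial conjugacy the posterior parameters are (a+s, b+f).
Match parameters: s=27−23=4, f=30−28=2.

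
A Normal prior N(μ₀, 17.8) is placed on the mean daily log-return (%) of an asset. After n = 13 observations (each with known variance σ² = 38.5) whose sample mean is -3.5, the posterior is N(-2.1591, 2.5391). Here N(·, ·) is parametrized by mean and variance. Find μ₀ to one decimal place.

μ₀ = 5.9

With known observation variance, the Normal–Normal posterior has precision τ_n = τ₀ + n/σ² and mean μ_n = (τ₀μ₀ + (n/σ²)x̄)/τ_n.
Here τ₀ = 1/17.8 = 0.056180 and τ_data = 13/38.5 = 0.337662, so τ_n = 0.393842.
Rearranging for μ₀: μ₀ = (μ_n·τ_n − τ_data·x̄)/τ₀ = (-2.1591·0.393842 − 0.337662·-3.5) / 0.056180 = 0.331473/0.056180 ≈ 5.9.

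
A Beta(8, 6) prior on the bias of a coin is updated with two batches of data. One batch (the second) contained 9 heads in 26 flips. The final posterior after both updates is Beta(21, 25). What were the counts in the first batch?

4 heads and 2 tails

Because Beta–binomial updating is additive in the counts, the combined data contributed (α_post−α_prior, β_post−β_prior) successes and failures.
Total across both batches: 21−8=13 heads, 25−6=19 tails.
Subtract the second batch: 13−9=4 heads and 19−17=2 tails.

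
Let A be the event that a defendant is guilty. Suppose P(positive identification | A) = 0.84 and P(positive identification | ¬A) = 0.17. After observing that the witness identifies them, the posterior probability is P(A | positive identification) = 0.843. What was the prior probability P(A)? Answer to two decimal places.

P(A) = 0.52

In odds form, posterior odds = prior odds × likelihood ratio, so prior odds = posterior odds ÷ LR.
Posterior odds = 0.843/(1−0.843) = 5.3694. LR = 0.84/0.17 = 4.9412.
Prior odds = 5.3694/4.9412 = 1.0867, so P(A) = 1.0867/(1+1.0867) ≈ 0.52.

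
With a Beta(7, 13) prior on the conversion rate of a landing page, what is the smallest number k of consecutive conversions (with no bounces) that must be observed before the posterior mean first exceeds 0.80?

After k conversions and 0 bounces the posterior is Beta(7+k, 13), with mean (7+k)/(7+13+k).
Set (7+k)/(20+k) > 0.80 and solve: k > (0.80·20 − 7)/(1 − 0.80) = 45.000.
The smallest integer exceeding 45.000 is 46.

k = 46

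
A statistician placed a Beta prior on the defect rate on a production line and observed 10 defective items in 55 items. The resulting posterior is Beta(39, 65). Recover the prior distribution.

Beta(29, 20)

Under Beta–binomial conjugacy the posterior parameters are (a+s, b+f).
So a = 39 − 10 = 29 and b = 65 − 45 = 20.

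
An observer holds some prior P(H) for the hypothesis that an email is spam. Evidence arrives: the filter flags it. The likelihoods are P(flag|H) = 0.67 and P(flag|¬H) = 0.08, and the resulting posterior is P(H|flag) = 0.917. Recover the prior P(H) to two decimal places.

P(H) = 0.57

In odds form, posterior odds = prior odds × likelihood ratio, so prior odds = posterior odds ÷ LR.
Posterior odds = 0.917/(1−0.917) = 11.0482. LR = 0.67/0.08 = 8.3750.
Prior odds = 11.0482/8.3750 = 1.3192, so P(H) = 1.3192/(1+1.3192) ≈ 0.57.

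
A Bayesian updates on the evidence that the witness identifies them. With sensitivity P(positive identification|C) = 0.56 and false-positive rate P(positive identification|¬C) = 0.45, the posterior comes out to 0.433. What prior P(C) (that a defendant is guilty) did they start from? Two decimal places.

In odds form, posterior odds = prior odds × likelihood ratio, so prior odds = posterior odds ÷ LR.
Posterior odds = 0.433/(1−0.433) = 0.7637. LR = 0.56/0.45 = 1.2444.
Prior odds = 0.7637/1.2444 = 0.6137, so P(C) = 0.6137/(1+0.6137) ≈ 0.38.

P(C) = 0.38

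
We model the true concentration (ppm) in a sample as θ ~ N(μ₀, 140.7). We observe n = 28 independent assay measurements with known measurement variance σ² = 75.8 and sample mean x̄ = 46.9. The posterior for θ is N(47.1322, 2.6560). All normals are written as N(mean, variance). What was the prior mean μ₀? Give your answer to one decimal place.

The posterior mean is a precision-weighted average: μ_n = (τ₀μ₀ + τ_data·x̄)/(τ₀+τ_data), with τ₀=1/σ₀² and τ_data=n/σ².
Here τ₀ = 1/140.7 = 0.007107 and τ_data = 28/75.8 = 0.369393, so τ_n = 0.376500.
Rearranging for μ₀: μ₀ = (μ_n·τ_n − τ_data·x̄)/τ₀ = (47.1322·0.376500 − 0.369393·46.9) / 0.007107 = 0.420742/0.007107 ≈ 59.2.

μ₀ = 59.2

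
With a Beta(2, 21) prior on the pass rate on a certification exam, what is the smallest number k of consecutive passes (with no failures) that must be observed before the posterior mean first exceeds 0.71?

After k passes and 0 failures the posterior is Beta(2+k, 21), with mean (2+k)/(2+21+k).
Set (2+k)/(23+k) > 0.71 and solve: k > (0.71·23 − 2)/(1 − 0.71) = 49.414.
The smallest integer exceeding 49.414 is 50, and checking k=50: (52)/(73) = 0.7123 > 0.71.

k = 50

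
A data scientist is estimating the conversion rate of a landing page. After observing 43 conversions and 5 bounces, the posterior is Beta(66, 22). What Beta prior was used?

Beta is conjugate to the binomial likelihood: posterior = Beta(a+s, b+f).
Subtract the data counts: 66−43=23, 22−5=17.

Beta(23, 17)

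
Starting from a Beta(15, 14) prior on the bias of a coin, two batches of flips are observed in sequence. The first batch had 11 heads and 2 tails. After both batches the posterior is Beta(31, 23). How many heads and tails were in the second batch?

Because Beta–binomial updating is additive in the counts, the combined data contributed (α_post−α_prior, β_post−β_prior) successes and failures.
Total across both batches: 31−15=16 heads, 23−14=9 tails.
Subtract the first batch: 16−11=5 heads and 9−2=7 tails.

5 heads and 7 tails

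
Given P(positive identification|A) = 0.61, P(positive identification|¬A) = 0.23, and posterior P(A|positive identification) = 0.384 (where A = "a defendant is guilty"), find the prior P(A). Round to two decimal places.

Bayes' rule in odds form gives O(A|E) = O(A)·[P(E|A)/P(E|¬A)], hence O(A) = O(A|E)/LR.
Posterior odds = 0.384/(1−0.384) = 0.6234. LR = 0.61/0.23 = 2.6522.
Prior odds = 0.6234/2.6522 = 0.2351, so P(A) = 0.2351/(1+0.2351) ≈ 0.19.

P(A) = 0.19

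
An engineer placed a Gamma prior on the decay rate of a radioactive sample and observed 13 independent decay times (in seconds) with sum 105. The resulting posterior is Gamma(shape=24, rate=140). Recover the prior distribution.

For an exponential likelihood with a Gamma(α, β) prior on the rate, n observations with total T give posterior Gamma(α+n, β+T).
So α = 24 − 13 = 11 and β = 140 − 105 = 35.

Gamma(shape=11, rate=35)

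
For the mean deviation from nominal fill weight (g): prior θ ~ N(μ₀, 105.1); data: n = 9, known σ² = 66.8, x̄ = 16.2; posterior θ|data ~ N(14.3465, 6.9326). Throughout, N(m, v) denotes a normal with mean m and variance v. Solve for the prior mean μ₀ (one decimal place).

With known observation variance, the Normal–Normal posterior has precision τ_n = τ₀ + n/σ² and mean μ_n = (τ₀μ₀ + (n/σ²)x̄)/τ_n.
Here τ₀ = 1/105.1 = 0.009515 and τ_data = 9/66.8 = 0.134731, so τ_n = 0.144246.
Rearranging for μ₀: μ₀ = (μ_n·τ_n − τ_data·x̄)/τ₀ = (14.3465·0.144246 − 0.134731·16.2) / 0.009515 = -0.113217/0.009515 ≈ -11.9.

μ₀ = -11.9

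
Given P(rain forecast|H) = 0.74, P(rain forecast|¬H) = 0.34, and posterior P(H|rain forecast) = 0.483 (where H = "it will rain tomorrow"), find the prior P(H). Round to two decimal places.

P(H) = 0.30

Bayes' rule in odds form gives O(H|E) = O(H)·[P(E|H)/P(E|¬H)], hence O(H) = O(H|E)/LR.
Posterior odds = 0.483/(1−0.483) = 0.9342. LR = 0.74/0.34 = 2.1765.
Prior odds = 0.9342/2.1765 = 0.4292, so P(H) = 0.4292/(1+0.4292) ≈ 0.30.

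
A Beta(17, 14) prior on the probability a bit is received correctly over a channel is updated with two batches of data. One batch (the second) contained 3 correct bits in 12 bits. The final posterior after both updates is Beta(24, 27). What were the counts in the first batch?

Sequential conjugate updates are equivalent to a single update on the pooled data, so total successes = posterior α − prior α and total failures = posterior β − prior β.
Total across both batches: 24−17=7 correct bits, 27−14=13 errors.
Subtract the second batch: 7−3=4 correct bits and 13−9=4 errors.

4 correct bits and 4 errors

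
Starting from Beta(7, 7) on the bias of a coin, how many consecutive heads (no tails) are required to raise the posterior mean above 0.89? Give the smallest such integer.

k = 50

After k heads and 0 tails the posterior is Beta(7+k, 7), with mean (7+k)/(7+7+k).
Set (7+k)/(14+k) > 0.89 and solve: k > (0.89·14 − 7)/(1 − 0.89) = 49.636.
The smallest integer exceeding 49.636 is 50.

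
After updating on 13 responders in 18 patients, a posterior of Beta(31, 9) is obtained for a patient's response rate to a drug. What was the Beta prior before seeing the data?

Beta is conjugate to the binomial likelihood: posterior = Beta(a+s, b+f).
Subtract the data counts: 31−13=18, 9−5=4.

Beta(18, 4)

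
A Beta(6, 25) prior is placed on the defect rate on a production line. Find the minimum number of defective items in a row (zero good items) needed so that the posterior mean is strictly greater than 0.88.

k = 178

After k defective items and 0 good items the posterior is Beta(6+k, 25), with mean (6+k)/(6+25+k).
Set (6+k)/(31+k) > 0.88 and solve: k > (0.88·31 − 6)/(1 − 0.88) = 177.333.
The smallest integer exceeding 177.333 is 178.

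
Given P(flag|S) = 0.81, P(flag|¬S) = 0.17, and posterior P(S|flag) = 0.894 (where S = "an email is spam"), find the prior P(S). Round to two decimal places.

In odds form, posterior odds = prior odds × likelihood ratio, so prior odds = posterior odds ÷ LR.
Posterior odds = 0.894/(1−0.894) = 8.4340. LR = 0.81/0.17 = 4.7647.
Prior odds = 8.4340/4.7647 = 1.7701, so P(S) = 1.7701/(1+1.7701) ≈ 0.64.

P(S) = 0.64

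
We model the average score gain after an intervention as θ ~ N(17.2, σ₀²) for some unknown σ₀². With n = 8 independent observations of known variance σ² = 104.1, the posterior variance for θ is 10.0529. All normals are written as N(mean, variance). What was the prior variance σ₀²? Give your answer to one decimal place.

Posterior precision equals prior precision plus data precision: 1/σ_n² = 1/σ₀² + n/σ².
So 1/σ₀² = 1/10.0529 − 8/104.1 = 0.099474 − 0.076849 = 0.022625.
Hence σ₀² = 1/0.022625 ≈ 44.2.

σ₀² = 44.2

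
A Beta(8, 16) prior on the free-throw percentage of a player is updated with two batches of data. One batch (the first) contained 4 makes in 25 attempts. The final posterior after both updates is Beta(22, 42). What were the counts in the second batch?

10 makes and 5 misses

Because Beta–binomial updating is additive in the counts, the combined data contributed (α_post−α_prior, β_post−β_prior) successes and failures.
Total across both batches: 22−8=14 makes, 42−16=26 misses.
Subtract the first batch: 14−4=10 makes and 26−21=5 misses.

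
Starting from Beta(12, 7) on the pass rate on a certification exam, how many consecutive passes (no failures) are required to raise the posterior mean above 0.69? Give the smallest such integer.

After k passes and 0 failures the posterior is Beta(12+k, 7), with mean (12+k)/(12+7+k).
Set (12+k)/(19+k) > 0.69 and solve: k > (0.69·19 − 12)/(1 − 0.69) = 3.581.
The smallest integer exceeding 3.581 is 4, and checking k=4: (16)/(23) = 0.6957 > 0.69.

k = 4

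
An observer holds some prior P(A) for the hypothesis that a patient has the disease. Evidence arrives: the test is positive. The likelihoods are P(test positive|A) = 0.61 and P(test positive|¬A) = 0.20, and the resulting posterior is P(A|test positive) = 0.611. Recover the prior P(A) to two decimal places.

P(A) = 0.34

Bayes' rule in odds form gives O(A|E) = O(A)·[P(E|A)/P(E|¬A)], hence O(A) = O(A|E)/LR.
Posterior odds = 0.611/(1−0.611) = 1.5707. LR = 0.61/0.20 = 3.0500.
Prior odds = 1.5707/3.0500 = 0.5150, so P(A) = 0.5150/(1+0.5150) ≈ 0.34.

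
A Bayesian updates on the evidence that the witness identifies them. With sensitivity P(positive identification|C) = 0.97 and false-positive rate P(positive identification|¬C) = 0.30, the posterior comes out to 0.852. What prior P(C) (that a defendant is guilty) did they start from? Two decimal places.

In odds form, posterior odds = prior odds × likelihood ratio, so prior odds = posterior odds ÷ LR.
Posterior odds = 0.852/(1−0.852) = 5.7568. LR = 0.97/0.30 = 3.2333.
Prior odds = 5.7568/3.2333 = 1.7805, so P(C) = 1.7805/(1+1.7805) ≈ 0.64.

P(C) = 0.64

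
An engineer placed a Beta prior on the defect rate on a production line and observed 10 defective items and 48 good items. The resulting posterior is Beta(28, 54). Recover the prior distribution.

Beta is conjugate to the binomial likelihood: posterior = Beta(α+s, β+f).
So α = 28 − 10 = 18 and β = 54 − 48 = 6.

Beta(18, 6)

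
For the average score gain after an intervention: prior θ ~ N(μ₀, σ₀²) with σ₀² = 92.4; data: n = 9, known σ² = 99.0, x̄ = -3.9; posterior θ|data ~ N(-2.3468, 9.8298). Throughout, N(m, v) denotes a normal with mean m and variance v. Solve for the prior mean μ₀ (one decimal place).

The posterior mean is a precision-weighted average: μ_n = (τ₀μ₀ + τ_data·x̄)/(τ₀+τ_data), with τ₀=1/σ₀² and τ_data=n/σ².
Here τ₀ = 1/92.4 = 0.010823 and τ_data = 9/99.0 = 0.090909, so τ_n = 0.101732.
Rearranging for μ₀: μ₀ = (μ_n·τ_n − τ_data·x̄)/τ₀ = (-2.3468·0.101732 − 0.090909·-3.9) / 0.010823 = 0.115800/0.010823 ≈ 10.7.

μ₀ = 10.7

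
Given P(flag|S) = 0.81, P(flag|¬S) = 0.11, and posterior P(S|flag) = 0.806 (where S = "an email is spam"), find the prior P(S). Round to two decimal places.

P(S) = 0.36

In odds form, posterior odds = prior odds × likelihood ratio, so prior odds = posterior odds ÷ LR.
Posterior odds = 0.806/(1−0.806) = 4.1546. LR = 0.81/0.11 = 7.3636.
Prior odds = 4.1546/7.3636 = 0.5642, so P(S) = 0.5642/(1+0.5642) ≈ 0.36.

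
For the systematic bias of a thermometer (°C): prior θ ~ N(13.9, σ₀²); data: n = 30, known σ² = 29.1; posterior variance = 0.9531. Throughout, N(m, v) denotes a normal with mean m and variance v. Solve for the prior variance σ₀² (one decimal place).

σ₀² = 54.7

Posterior precision equals prior precision plus data precision: 1/σ_n² = 1/σ₀² + n/σ².
So 1/σ₀² = 1/0.9531 − 30/29.1 = 1.049208 − 1.030928 = 0.018280.
Hence σ₀² = 1/0.018280 ≈ 54.7.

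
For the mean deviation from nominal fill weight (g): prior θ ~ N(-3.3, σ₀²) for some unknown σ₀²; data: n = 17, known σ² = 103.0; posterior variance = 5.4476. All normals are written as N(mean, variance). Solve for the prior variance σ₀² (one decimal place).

σ₀² = 54.0

For the Normal–Normal model with known σ², precisions add: τ_n = τ₀ + n/σ².
So 1/σ₀² = 1/5.4476 − 17/103.0 = 0.183567 − 0.165049 = 0.018518.
Hence σ₀² = 1/0.018518 ≈ 54.0.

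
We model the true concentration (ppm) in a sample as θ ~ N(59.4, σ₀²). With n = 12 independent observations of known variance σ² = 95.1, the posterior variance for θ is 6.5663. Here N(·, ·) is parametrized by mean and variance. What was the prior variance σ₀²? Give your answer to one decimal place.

σ₀² = 38.3

Posterior precision equals prior precision plus data precision: 1/σ_n² = 1/σ₀² + n/σ².
So 1/σ₀² = 1/6.5663 − 12/95.1 = 0.152293 − 0.126183 = 0.026110.
Hence σ₀² = 1/0.026110 ≈ 38.3.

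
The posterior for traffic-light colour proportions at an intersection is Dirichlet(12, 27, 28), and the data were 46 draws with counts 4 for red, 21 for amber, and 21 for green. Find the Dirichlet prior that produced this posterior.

For a Dirichlet(α) prior with multinomial counts c, the posterior is Dirichlet(α + c) componentwise.
Subtract each count from the matching posterior parameter: 12−4=8, 27−21=6, 28−21=7.

Dirichlet(8, 6, 7)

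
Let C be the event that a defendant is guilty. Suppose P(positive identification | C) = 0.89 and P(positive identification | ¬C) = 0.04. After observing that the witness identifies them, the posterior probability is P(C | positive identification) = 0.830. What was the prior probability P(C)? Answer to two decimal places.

P(C) = 0.18

Bayes' rule in odds form gives O(C|E) = O(C)·[P(E|C)/P(E|¬C)], hence O(C) = O(C|E)/LR.
Posterior odds = 0.830/(1−0.830) = 4.8824. LR = 0.89/0.04 = 22.2500.
Prior odds = 4.8824/22.2500 = 0.2194, so P(C) = 0.2194/(1+0.2194) ≈ 0.18.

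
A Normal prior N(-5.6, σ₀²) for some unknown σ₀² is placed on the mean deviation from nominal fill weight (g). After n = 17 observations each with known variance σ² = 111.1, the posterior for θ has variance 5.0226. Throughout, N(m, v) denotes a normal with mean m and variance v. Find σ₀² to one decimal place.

σ₀² = 21.7

For the Normal–Normal model with known σ², precisions add: τ_n = τ₀ + n/σ².
So 1/σ₀² = 1/5.0226 − 17/111.1 = 0.199100 − 0.153015 = 0.046085.
Hence σ₀² = 1/0.046085 ≈ 21.7.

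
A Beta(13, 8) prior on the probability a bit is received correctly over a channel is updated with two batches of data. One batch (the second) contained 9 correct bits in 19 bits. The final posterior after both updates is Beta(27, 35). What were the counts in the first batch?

Sequential conjugate updates are equivalent to a single update on the pooled data, so total successes = posterior α − prior α and total failures = posterior β − prior β.
Total across both batches: 27−13=14 correct bits, 35−8=27 errors.
Subtract the second batch: 14−9=5 correct bits and 27−10=17 errors.

5 correct bits and 17 errors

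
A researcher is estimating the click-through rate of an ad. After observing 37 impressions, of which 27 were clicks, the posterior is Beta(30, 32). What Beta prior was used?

A Beta(a, b) prior with s successes and f failures in binomial data gives a Beta(a+s, b+f) posterior.
Subtract the data counts: 30−27=3, 32−10=22.

Beta(3, 22)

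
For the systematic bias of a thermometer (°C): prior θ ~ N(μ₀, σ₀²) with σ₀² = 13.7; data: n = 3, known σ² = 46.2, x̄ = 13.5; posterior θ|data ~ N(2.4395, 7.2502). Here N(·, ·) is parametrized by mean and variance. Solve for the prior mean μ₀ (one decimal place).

The posterior mean is a precision-weighted average: μ_n = (τ₀μ₀ + τ_data·x̄)/(τ₀+τ_data), with τ₀=1/σ₀² and τ_data=n/σ².
Here τ₀ = 1/13.7 = 0.072993 and τ_data = 3/46.2 = 0.064935, so τ_n = 0.137928.
Rearranging for μ₀: μ₀ = (μ_n·τ_n − τ_data·x̄)/τ₀ = (2.4395·0.137928 − 0.064935·13.5) / 0.072993 = -0.540147/0.072993 ≈ -7.4.

μ₀ = -7.4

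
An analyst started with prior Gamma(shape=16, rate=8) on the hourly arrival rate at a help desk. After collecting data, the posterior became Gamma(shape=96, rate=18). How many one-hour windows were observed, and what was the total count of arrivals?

n = 10 one-hour windows with total 80 arrivals

Gamma–Poisson conjugacy: posterior shape = α + Σxᵢ, posterior rate = β + n.
Matching: Σxᵢ = 96 − 16 = 80 and n = 18 − 8 = 10.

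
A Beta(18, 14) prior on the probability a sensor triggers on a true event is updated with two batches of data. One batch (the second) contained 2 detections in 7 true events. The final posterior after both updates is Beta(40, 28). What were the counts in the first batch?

Sequential conjugate updates are equivalent to a single update on the pooled data, so total successes = posterior α − prior α and total failures = posterior β − prior β.
Total across both batches: 40−18=22 detections, 28−14=14 misses.
Subtract the second batch: 22−2=20 detections and 14−5=9 misses.

20 detections and 9 misses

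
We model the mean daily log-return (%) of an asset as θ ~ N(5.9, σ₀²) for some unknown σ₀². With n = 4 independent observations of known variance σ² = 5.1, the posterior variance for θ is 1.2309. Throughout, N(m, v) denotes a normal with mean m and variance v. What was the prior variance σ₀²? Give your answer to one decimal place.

Posterior precision equals prior precision plus data precision: 1/σ_n² = 1/σ₀² + n/σ².
So 1/σ₀² = 1/1.2309 − 4/5.1 = 0.812414 − 0.784314 = 0.028100.
Hence σ₀² = 1/0.028100 ≈ 35.6.

σ₀² = 35.6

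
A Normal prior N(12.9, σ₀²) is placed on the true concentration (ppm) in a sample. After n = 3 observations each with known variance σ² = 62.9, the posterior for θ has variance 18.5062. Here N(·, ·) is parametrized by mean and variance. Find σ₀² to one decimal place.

σ₀² = 157.7

For the Normal–Normal model with known σ², precisions add: τ_n = τ₀ + n/σ².
So 1/σ₀² = 1/18.5062 − 3/62.9 = 0.054036 − 0.047695 = 0.006341.
Hence σ₀² = 1/0.006341 ≈ 157.7.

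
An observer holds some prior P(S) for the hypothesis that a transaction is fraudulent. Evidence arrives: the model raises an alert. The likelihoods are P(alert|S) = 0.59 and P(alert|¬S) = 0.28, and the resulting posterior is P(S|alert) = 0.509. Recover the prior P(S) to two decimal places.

Bayes' rule in odds form gives O(S|E) = O(S)·[P(E|S)/P(E|¬S)], hence O(S) = O(S|E)/LR.
Posterior odds = 0.509/(1−0.509) = 1.0367. LR = 0.59/0.28 = 2.1071.
Prior odds = 1.0367/2.1071 = 0.4920, so P(S) = 0.4920/(1+0.4920) ≈ 0.33.

P(S) = 0.33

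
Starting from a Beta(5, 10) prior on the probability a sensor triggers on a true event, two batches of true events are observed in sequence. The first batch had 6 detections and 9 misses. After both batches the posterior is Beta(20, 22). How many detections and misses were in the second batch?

Sequential conjugate updates are equivalent to a single update on the pooled data, so total successes = posterior α − prior α and total failures = posterior β − prior β.
Total across both batches: 20−5=15 detections, 22−10=12 misses.
Subtract the first batch: 15−6=9 detections and 12−9=3 misses.

9 detections and 3 misses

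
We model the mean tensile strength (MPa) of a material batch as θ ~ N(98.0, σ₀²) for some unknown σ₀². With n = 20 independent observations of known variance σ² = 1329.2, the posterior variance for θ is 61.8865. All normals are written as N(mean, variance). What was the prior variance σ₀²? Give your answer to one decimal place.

σ₀² = 899.3

For the Normal–Normal model with known σ², precisions add: τ_n = τ₀ + n/σ².
So 1/σ₀² = 1/61.8865 − 20/1329.2 = 0.016159 − 0.015047 = 0.001112.
Hence σ₀² = 1/0.001112 ≈ 899.3.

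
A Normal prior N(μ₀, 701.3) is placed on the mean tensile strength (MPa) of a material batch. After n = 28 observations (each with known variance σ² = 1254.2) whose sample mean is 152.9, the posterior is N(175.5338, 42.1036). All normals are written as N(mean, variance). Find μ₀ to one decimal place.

μ₀ = 529.9

The posterior mean is a precision-weighted average: μ_n = (τ₀μ₀ + τ_data·x̄)/(τ₀+τ_data), with τ₀=1/σ₀² and τ_data=n/σ².
Here τ₀ = 1/701.3 = 0.001426 and τ_data = 28/1254.2 = 0.022325, so τ_n = 0.023751.
Rearranging for μ₀: μ₀ = (μ_n·τ_n − τ_data·x̄)/τ₀ = (175.5338·0.023751 − 0.022325·152.9) / 0.001426 = 0.755611/0.001426 ≈ 529.9.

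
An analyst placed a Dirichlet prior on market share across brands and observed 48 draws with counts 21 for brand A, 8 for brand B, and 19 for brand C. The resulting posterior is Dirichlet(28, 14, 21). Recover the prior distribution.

For a Dirichlet(α) prior with multinomial counts c, the posterior is Dirichlet(α + c) componentwise.
Subtract each count from the matching posterior parameter: 28−21=7, 14−8=6, 21−19=2.

Dirichlet(7, 6, 2)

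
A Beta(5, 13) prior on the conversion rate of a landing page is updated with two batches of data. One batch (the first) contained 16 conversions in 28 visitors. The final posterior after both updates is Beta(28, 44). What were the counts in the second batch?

Sequential conjugate updates are equivalent to a single update on the pooled data, so total successes = posterior α − prior α and total failures = posterior β − prior β.
Total across both batches: 28−5=23 conversions, 44−13=31 bounces.
Subtract the first batch: 23−16=7 conversions and 31−12=19 bounces.

7 conversions and 19 bounces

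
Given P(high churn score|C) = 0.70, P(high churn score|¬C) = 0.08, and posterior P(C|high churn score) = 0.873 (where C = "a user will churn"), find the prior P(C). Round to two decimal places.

P(C) = 0.44

In odds form, posterior odds = prior odds × likelihood ratio, so prior odds = posterior odds ÷ LR.
Posterior odds = 0.873/(1−0.873) = 6.8740. LR = 0.70/0.08 = 8.7500.
Prior odds = 6.8740/8.7500 = 0.7856, so P(C) = 0.7856/(1+0.7856) ≈ 0.44.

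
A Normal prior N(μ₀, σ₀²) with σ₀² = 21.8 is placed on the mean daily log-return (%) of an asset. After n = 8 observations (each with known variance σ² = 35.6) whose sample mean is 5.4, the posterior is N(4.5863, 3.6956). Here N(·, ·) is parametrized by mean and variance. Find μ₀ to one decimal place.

μ₀ = 0.6

The posterior mean is a precision-weighted average: μ_n = (τ₀μ₀ + τ_data·x̄)/(τ₀+τ_data), with τ₀=1/σ₀² and τ_data=n/σ².
Here τ₀ = 1/21.8 = 0.045872 and τ_data = 8/35.6 = 0.224719, so τ_n = 0.270591.
Rearranging for μ₀: μ₀ = (μ_n·τ_n − τ_data·x̄)/τ₀ = (4.5863·0.270591 − 0.224719·5.4) / 0.045872 = 0.027529/0.045872 ≈ 0.6.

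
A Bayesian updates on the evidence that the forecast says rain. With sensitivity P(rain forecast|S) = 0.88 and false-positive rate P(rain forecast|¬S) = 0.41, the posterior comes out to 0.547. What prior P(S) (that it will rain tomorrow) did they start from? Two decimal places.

Bayes' rule in odds form gives O(S|E) = O(S)·[P(E|S)/P(E|¬S)], hence O(S) = O(S|E)/LR.
Posterior odds = 0.547/(1−0.547) = 1.2075. LR = 0.88/0.41 = 2.1463.
Prior odds = 1.2075/2.1463 = 0.5626, so P(S) = 0.5626/(1+0.5626) ≈ 0.36.

P(S) = 0.36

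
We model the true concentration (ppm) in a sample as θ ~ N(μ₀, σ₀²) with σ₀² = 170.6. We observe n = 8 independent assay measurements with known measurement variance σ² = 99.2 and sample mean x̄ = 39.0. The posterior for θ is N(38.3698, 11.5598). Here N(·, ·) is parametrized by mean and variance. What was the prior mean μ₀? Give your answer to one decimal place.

With known observation variance, the Normal–Normal posterior has precision τ_n = τ₀ + n/σ² and mean μ_n = (τ₀μ₀ + (n/σ²)x̄)/τ_n.
Here τ₀ = 1/170.6 = 0.005862 and τ_data = 8/99.2 = 0.080645, so τ_n = 0.086507.
Rearranging for μ₀: μ₀ = (μ_n·τ_n − τ_data·x̄)/τ₀ = (38.3698·0.086507 − 0.080645·39.0) / 0.005862 = 0.174101/0.005862 ≈ 29.7.

μ₀ = 29.7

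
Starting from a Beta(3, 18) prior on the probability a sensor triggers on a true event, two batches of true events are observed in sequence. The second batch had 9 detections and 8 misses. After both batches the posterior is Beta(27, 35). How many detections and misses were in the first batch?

Because Beta–binomial updating is additive in the counts, the combined data contributed (α_post−α_prior, β_post−β_prior) successes and failures.
Total across both batches: 27−3=24 detections, 35−18=17 misses.
Subtract the second batch: 24−9=15 detections and 17−8=9 misses.

15 detections and 9 misses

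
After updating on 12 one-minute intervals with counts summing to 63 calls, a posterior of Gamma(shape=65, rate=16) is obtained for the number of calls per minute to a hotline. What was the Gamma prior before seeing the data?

Gamma(shape=2, rate=4)

A Gamma(α, β) prior (rate parametrization) on a Poisson rate with n observations summing to S gives posterior Gamma(α+S, β+n).
So α = 65 − 63 = 2 and β = 16 − 12 = 4.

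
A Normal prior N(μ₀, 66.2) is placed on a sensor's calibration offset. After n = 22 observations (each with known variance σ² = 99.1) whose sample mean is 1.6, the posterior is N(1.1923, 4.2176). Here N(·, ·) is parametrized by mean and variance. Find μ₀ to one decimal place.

μ₀ = -4.8

The posterior mean is a precision-weighted average: μ_n = (τ₀μ₀ + τ_data·x̄)/(τ₀+τ_data), with τ₀=1/σ₀² and τ_data=n/σ².
Here τ₀ = 1/66.2 = 0.015106 and τ_data = 22/99.1 = 0.221998, so τ_n = 0.237104.
Rearranging for μ₀: μ₀ = (μ_n·τ_n − τ_data·x̄)/τ₀ = (1.1923·0.237104 − 0.221998·1.6) / 0.015106 = -0.072498/0.015106 ≈ -4.8.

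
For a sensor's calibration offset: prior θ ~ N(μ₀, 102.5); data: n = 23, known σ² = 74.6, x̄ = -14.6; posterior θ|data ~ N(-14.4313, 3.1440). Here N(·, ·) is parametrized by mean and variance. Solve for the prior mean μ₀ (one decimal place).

μ₀ = -9.1

The posterior mean is a precision-weighted average: μ_n = (τ₀μ₀ + τ_data·x̄)/(τ₀+τ_data), with τ₀=1/σ₀² and τ_data=n/σ².
Here τ₀ = 1/102.5 = 0.009756 and τ_data = 23/74.6 = 0.308311, so τ_n = 0.318067.
Rearranging for μ₀: μ₀ = (μ_n·τ_n − τ_data·x̄)/τ₀ = (-14.4313·0.318067 − 0.308311·-14.6) / 0.009756 = -0.088780/0.009756 ≈ -9.1.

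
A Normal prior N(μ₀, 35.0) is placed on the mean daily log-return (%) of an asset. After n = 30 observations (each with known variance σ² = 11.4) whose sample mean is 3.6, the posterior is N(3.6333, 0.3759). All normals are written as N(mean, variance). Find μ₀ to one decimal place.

μ₀ = 6.7

The posterior mean is a precision-weighted average: μ_n = (τ₀μ₀ + τ_data·x̄)/(τ₀+τ_data), with τ₀=1/σ₀² and τ_data=n/σ².
Here τ₀ = 1/35.0 = 0.028571 and τ_data = 30/11.4 = 2.631579, so τ_n = 2.660150.
Rearranging for μ₀: μ₀ = (μ_n·τ_n − τ_data·x̄)/τ₀ = (3.6333·2.660150 − 2.631579·3.6) / 0.028571 = 0.191439/0.028571 ≈ 6.7.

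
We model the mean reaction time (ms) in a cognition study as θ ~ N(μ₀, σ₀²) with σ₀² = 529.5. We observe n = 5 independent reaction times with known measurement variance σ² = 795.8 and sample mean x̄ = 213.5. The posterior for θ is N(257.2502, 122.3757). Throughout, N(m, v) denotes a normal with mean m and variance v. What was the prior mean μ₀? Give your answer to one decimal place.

With known observation variance, the Normal–Normal posterior has precision τ_n = τ₀ + n/σ² and mean μ_n = (τ₀μ₀ + (n/σ²)x̄)/τ_n.
Here τ₀ = 1/529.5 = 0.001889 and τ_data = 5/795.8 = 0.006283, so τ_n = 0.008172.
Rearranging for μ₀: μ₀ = (μ_n·τ_n − τ_data·x̄)/τ₀ = (257.2502·0.008172 − 0.006283·213.5) / 0.001889 = 0.760828/0.001889 ≈ 402.8.

μ₀ = 402.8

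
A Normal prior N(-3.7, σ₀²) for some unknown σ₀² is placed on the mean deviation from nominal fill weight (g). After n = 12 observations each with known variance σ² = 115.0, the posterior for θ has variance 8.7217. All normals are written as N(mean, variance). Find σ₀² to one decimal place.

For the Normal–Normal model with known σ², precisions add: τ_n = τ₀ + n/σ².
So 1/σ₀² = 1/8.7217 − 12/115.0 = 0.114657 − 0.104348 = 0.010309.
Hence σ₀² = 1/0.010309 ≈ 97.0.

σ₀² = 97.0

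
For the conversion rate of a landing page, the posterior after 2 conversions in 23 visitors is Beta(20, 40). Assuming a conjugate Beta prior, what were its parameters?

Beta(18, 19)

A Beta(α, β) prior with s successes and f failures in binomial data gives a Beta(α+s, β+f) posterior.
So α = 20 − 2 = 18 and β = 40 − 21 = 19.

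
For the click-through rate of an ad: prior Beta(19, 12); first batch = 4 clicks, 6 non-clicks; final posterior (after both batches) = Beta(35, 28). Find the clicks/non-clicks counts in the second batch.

12 clicks and 10 non-clicks

Sequential conjugate updates are equivalent to a single update on the pooled data, so total successes = posterior α − prior α and total failures = posterior β − prior β.
Total across both batches: 35−19=16 clicks, 28−12=16 non-clicks.
Subtract the first batch: 16−4=12 clicks and 16−6=10 non-clicks.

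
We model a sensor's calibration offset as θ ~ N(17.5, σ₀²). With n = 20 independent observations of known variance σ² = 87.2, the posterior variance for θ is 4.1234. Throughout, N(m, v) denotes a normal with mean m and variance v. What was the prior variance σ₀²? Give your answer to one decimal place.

σ₀² = 76.0

For the Normal–Normal model with known σ², precisions add: τ_n = τ₀ + n/σ².
So 1/σ₀² = 1/4.1234 − 20/87.2 = 0.242518 − 0.229358 = 0.013160.
Hence σ₀² = 1/0.013160 ≈ 76.0.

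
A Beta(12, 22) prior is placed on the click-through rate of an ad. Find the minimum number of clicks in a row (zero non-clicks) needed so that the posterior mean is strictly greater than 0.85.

After k clicks and 0 non-clicks the posterior is Beta(12+k, 22), with mean (12+k)/(12+22+k).
Set (12+k)/(34+k) > 0.85 and solve: k > (0.85·34 − 12)/(1 − 0.85) = 112.667.
The smallest integer exceeding 112.667 is 113, and checking k=113: (125)/(147) = 0.8503 > 0.85.

k = 113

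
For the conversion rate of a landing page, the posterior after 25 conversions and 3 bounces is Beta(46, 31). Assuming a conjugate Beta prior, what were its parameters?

Beta(21, 28)

A Beta(α, β) prior with s successes and f failures in binomial data gives a Beta(α+s, β+f) posterior.
Subtract the data counts: 46−25=21, 31−3=28.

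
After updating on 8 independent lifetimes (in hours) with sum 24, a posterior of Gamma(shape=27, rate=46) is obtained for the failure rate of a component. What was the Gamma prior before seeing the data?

Gamma(shape=19, rate=22)

Gamma–exponential conjugacy: posterior shape = α + n, posterior rate = β + Σtᵢ.
So α = 27 − 8 = 19 and β = 46 − 24 = 22.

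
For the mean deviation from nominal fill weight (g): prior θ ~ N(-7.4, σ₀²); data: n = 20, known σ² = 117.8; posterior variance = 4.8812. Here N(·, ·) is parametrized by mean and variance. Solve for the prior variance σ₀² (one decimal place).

σ₀² = 28.5

Posterior precision equals prior precision plus data precision: 1/σ_n² = 1/σ₀² + n/σ².
So 1/σ₀² = 1/4.8812 − 20/117.8 = 0.204868 − 0.169779 = 0.035089.
Hence σ₀² = 1/0.035089 ≈ 28.5.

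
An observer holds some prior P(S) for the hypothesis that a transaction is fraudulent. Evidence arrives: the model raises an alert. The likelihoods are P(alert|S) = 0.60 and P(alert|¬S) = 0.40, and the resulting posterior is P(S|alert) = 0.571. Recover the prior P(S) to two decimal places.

In odds form, posterior odds = prior odds × likelihood ratio, so prior odds = posterior odds ÷ LR.
Posterior odds = 0.571/(1−0.571) = 1.3310. LR = 0.60/0.40 = 1.5000.
Prior odds = 1.3310/1.5000 = 0.8873, so P(S) = 0.8873/(1+0.8873) ≈ 0.47.

P(S) = 0.47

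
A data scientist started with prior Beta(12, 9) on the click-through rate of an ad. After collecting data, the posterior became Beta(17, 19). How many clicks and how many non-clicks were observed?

Beta is conjugate to the binomial likelihood: posterior = Beta(α+s, β+f).
So s = 17 − 12 = 5 and f = 19 − 9 = 10.

5 clicks and 10 non-clicks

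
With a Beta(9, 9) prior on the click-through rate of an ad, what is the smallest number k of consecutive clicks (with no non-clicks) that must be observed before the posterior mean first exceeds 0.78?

After k clicks and 0 non-clicks the posterior is Beta(9+k, 9), with mean (9+k)/(9+9+k).
Set (9+k)/(18+k) > 0.78 and solve: k > (0.78·18 − 9)/(1 − 0.78) = 22.909.
The smallest integer exceeding 22.909 is 23, and checking k=23: (32)/(41) = 0.7805 > 0.78.

k = 23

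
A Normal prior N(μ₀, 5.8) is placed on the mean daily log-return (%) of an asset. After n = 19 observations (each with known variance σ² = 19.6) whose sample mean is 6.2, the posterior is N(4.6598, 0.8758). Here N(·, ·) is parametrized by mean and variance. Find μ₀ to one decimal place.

With known observation variance, the Normal–Normal posterior has precision τ_n = τ₀ + n/σ² and mean μ_n = (τ₀μ₀ + (n/σ²)x̄)/τ_n.
Here τ₀ = 1/5.8 = 0.172414 and τ_data = 19/19.6 = 0.969388, so τ_n = 1.141802.
Rearranging for μ₀: μ₀ = (μ_n·τ_n − τ_data·x̄)/τ₀ = (4.6598·1.141802 − 0.969388·6.2) / 0.172414 = -0.689637/0.172414 ≈ -4.0.

μ₀ = -4.0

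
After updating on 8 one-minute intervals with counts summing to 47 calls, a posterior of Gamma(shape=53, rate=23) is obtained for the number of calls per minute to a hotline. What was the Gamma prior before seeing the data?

A Gamma(α, β) prior (rate parametrization) on a Poisson rate with n observations summing to S gives posterior Gamma(α+S, β+n).
So α = 53 − 47 = 6 and β = 23 − 8 = 15.

Gamma(shape=6, rate=15)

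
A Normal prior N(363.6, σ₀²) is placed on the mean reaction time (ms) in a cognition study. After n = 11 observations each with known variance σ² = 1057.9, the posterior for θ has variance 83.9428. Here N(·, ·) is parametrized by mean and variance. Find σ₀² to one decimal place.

Posterior precision equals prior precision plus data precision: 1/σ_n² = 1/σ₀² + n/σ².
So 1/σ₀² = 1/83.9428 − 11/1057.9 = 0.011913 − 0.010398 = 0.001515.
Hence σ₀² = 1/0.001515 ≈ 660.1.

σ₀² = 660.1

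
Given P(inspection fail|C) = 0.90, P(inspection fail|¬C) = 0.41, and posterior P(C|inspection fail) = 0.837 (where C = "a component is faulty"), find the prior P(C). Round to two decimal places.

P(C) = 0.70

In odds form, posterior odds = prior odds × likelihood ratio, so prior odds = posterior odds ÷ LR.
Posterior odds = 0.837/(1−0.837) = 5.1350. LR = 0.90/0.41 = 2.1951.
Prior odds = 5.1350/2.1951 = 2.3393, so P(C) = 2.3393/(1+2.3393) ≈ 0.70.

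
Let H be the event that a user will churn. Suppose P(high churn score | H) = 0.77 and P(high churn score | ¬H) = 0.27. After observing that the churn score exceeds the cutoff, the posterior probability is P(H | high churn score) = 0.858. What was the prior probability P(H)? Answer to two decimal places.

Bayes' rule in odds form gives O(H|E) = O(H)·[P(E|H)/P(E|¬H)], hence O(H) = O(H|E)/LR.
Posterior odds = 0.858/(1−0.858) = 6.0423. LR = 0.77/0.27 = 2.8519.
Prior odds = 6.0423/2.8519 = 2.1187, so P(H) = 2.1187/(1+2.1187) ≈ 0.68.

P(H) = 0.68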